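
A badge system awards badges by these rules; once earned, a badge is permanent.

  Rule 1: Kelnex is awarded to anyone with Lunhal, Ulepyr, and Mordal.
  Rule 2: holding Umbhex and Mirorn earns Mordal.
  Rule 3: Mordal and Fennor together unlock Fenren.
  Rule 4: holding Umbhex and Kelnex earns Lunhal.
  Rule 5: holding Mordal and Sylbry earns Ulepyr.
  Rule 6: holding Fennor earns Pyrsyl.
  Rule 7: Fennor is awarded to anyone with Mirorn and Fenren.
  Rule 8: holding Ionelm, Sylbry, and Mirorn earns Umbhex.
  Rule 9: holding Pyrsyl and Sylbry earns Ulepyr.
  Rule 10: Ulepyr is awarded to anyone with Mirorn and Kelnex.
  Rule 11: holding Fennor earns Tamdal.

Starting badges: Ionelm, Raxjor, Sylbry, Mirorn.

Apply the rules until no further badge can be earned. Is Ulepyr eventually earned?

Yes

With Ionelm, Sylbry, and Mirorn, Umbhex is earned (Rule 8).
With Umbhex and Mirorn, Mordal is earned (Rule 2).
With Mordal and Sylbry, Ulepyr is earned (Rule 5).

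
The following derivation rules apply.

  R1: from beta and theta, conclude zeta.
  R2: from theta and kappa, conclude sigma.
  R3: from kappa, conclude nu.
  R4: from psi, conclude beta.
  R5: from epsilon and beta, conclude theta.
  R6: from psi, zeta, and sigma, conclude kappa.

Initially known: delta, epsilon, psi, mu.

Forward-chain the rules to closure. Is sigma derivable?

sigma would need theta and kappa (R2), but kappa is never established.

No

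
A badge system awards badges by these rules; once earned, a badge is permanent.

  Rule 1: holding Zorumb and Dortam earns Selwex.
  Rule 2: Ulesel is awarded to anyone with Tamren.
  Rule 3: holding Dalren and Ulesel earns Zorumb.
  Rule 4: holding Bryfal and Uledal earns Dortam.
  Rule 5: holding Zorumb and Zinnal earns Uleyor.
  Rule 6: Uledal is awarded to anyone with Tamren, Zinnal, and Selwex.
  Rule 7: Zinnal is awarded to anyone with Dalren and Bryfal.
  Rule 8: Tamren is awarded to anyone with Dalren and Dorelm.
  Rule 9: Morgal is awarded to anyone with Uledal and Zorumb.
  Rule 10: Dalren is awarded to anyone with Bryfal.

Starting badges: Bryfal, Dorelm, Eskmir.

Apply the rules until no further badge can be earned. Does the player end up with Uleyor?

With Bryfal, Dalren is earned (Rule 10).
With Dalren and Bryfal, Zinnal is earned (Rule 7).
With Dalren and Dorelm, Tamren is earned (Rule 8).
With Tamren, Ulesel is earned (Rule 2).
With Dalren and Ulesel, Zorumb is earned (Rule 3).
With Zorumb and Zinnal, Uleyor is earned (Rule 5).

Yes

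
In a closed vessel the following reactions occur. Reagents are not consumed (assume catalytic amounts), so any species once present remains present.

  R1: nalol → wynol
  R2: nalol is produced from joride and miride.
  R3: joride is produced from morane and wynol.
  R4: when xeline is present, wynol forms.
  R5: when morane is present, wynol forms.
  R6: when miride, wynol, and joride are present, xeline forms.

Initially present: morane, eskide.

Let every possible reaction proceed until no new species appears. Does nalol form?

nalol would need joride and miride (R2), but miride never forms.

No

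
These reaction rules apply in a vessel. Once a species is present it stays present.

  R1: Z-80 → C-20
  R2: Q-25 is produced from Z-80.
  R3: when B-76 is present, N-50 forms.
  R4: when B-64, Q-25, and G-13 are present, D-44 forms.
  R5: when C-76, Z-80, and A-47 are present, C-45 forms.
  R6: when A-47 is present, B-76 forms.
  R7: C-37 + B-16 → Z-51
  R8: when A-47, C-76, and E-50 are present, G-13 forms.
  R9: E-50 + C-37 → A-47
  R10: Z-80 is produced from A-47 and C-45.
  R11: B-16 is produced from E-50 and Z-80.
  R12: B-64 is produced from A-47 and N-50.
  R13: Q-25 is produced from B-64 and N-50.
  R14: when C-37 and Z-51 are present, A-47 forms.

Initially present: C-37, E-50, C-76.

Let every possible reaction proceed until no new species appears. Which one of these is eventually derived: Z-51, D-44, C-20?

D-44

E-50 and C-37 present → A-47 forms (R9).
A-47 present → B-76 forms (R6).
A-47, C-76, and E-50 present → G-13 forms (R8).
B-76 present → N-50 forms (R3).
A-47 and N-50 present → B-64 forms (R12).
B-64 and N-50 present → Q-25 forms (R13).
B-64, Q-25, and G-13 present → D-44 forms (R4).
Z-51 would need C-37 and B-16 (R7), but B-16 never forms. C-20 would need Z-80 (R1), but Z-80 never forms.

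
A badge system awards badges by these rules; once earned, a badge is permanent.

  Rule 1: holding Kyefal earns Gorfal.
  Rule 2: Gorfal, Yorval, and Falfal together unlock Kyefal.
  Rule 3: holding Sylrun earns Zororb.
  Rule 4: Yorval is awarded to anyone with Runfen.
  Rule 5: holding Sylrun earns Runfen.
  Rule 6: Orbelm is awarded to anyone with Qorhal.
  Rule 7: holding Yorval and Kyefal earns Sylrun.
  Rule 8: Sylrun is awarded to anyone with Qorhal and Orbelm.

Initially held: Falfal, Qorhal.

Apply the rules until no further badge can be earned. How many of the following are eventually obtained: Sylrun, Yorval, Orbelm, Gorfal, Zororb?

With Qorhal, Orbelm is earned (Rule 6).
With Qorhal and Orbelm, Sylrun is earned (Rule 8).
With Sylrun, Runfen is earned (Rule 5).
With Sylrun, Zororb is earned (Rule 3).
With Runfen, Yorval is earned (Rule 4).
Sylrun: reached.
Yorval: reached.
Orbelm: reached.
Gorfal would need Kyefal (Rule 1), but Kyefal is never earned.
Zororb: reached.
Reached: Sylrun, Yorval, Orbelm, and Zororb — 4 of the 5.

4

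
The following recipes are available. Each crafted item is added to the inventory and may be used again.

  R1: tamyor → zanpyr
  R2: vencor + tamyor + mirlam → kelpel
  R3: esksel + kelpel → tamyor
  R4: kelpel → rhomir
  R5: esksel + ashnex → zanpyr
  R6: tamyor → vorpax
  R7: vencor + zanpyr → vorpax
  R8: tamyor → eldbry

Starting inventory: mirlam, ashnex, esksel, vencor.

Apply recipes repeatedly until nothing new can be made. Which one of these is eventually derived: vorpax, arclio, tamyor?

vorpax

Using R5, esksel and ashnex make zanpyr.
vencor + zanpyr → vorpax (R7).
tamyor would need esksel and kelpel (R3), but kelpel is never obtained. No rule produces arclio, and it is not given.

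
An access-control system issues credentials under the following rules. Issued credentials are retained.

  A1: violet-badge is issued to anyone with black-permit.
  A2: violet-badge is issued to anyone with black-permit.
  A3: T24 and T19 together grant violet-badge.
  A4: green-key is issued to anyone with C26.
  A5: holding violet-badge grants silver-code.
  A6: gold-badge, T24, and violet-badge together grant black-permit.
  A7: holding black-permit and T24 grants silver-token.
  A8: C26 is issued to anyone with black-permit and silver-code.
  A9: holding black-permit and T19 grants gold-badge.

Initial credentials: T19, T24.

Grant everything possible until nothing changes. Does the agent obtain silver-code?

Yes

Holding T24 and T19 grants violet-badge (A3).
Holding violet-badge grants silver-code (A5).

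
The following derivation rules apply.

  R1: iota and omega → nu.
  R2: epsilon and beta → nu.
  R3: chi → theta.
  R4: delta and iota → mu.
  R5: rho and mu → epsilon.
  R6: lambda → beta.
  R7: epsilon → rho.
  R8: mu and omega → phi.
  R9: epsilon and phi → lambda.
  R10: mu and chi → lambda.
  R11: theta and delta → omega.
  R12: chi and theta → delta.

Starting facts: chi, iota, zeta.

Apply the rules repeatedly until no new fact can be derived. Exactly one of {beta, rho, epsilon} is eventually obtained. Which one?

beta

chi holds, so theta follows (R3).
chi and theta hold, so delta follows (R12).
delta and iota hold, so mu follows (R4).
From mu and chi, R10 gives lambda.
lambda holds, so beta follows (R6).
rho would need epsilon (R7), but epsilon is never established. epsilon would need rho and mu (R5), but rho is never established.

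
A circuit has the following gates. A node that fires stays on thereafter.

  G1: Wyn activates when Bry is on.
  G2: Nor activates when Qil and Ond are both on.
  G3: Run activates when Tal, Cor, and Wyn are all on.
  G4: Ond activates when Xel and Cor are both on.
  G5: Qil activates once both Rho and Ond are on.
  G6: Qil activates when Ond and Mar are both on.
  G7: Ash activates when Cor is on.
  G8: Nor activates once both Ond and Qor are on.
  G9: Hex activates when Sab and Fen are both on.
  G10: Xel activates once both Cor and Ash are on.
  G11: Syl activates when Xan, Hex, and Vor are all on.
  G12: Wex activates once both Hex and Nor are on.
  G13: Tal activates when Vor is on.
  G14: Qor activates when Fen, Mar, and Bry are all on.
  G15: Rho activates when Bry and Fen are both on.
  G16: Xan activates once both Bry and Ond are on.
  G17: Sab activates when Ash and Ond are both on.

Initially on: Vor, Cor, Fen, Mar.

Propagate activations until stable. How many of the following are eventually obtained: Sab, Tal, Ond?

3

G13: Vor on → Tal on.
G7: Cor on → Ash on.
G10: Cor and Ash on → Xel on.
G4: Xel and Cor on → Ond on.
Ash and Ond are on, so Sab activates (G17).
Sab: reached.
Tal: reached.
Ond: reached.
All 3 are reached.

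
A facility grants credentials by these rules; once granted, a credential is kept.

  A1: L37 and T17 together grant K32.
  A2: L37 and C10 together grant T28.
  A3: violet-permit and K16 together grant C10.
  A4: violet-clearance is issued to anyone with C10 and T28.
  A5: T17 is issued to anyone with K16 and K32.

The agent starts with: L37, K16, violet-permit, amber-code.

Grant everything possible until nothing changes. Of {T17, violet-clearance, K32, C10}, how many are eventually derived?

Holding violet-permit and K16 grants C10 (A3).
Holding L37 and C10 grants T28 (A2).
Holding C10 and T28 grants violet-clearance (A4).
T17 would need K16 and K32 (A5), but K32 is never granted.
violet-clearance: reached.
K32 would need L37 and T17 (A1), but T17 is never granted.
C10: reached.
Reached: violet-clearance and C10 — 2 of the 4.

2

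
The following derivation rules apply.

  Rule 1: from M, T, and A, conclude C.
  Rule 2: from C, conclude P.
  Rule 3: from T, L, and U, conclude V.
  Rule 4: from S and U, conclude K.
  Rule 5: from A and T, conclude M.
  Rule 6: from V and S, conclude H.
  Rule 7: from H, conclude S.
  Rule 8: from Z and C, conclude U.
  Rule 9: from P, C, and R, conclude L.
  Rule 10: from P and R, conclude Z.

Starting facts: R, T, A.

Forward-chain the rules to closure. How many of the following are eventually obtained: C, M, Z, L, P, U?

A and T hold, so M follows (Rule 5).
From M, T, and A, Rule 1 gives C.
From C, Rule 2 gives P.
P and R hold, so Z follows (Rule 10).
From P, C, and R, Rule 9 gives L.
From Z and C, Rule 8 gives U.
C: reached.
M: reached.
Z: reached.
L: reached.
P: reached.
U: reached.
All 6 are reached.

6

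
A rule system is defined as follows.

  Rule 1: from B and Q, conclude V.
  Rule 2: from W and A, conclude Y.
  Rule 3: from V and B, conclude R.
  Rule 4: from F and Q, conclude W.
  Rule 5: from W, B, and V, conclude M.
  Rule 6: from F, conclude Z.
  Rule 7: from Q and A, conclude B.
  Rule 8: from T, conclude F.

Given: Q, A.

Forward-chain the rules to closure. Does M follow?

M would need W, B, and V (Rule 5), but W is never established.

No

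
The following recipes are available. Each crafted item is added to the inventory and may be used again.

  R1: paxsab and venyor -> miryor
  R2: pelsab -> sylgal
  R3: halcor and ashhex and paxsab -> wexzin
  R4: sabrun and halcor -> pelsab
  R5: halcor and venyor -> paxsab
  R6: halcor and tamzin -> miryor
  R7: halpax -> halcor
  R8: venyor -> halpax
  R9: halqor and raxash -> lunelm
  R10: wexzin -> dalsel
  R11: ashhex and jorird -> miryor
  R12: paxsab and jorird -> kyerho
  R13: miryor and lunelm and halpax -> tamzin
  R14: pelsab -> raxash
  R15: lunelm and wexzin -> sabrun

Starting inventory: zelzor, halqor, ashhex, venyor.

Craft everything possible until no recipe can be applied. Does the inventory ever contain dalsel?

Yes

Using R8, venyor makes halpax.
halpax -> halcor (R7).
Using R5, halcor and venyor make paxsab.
Using R3, halcor, ashhex, and paxsab make wexzin.
Using R10, wexzin makes dalsel.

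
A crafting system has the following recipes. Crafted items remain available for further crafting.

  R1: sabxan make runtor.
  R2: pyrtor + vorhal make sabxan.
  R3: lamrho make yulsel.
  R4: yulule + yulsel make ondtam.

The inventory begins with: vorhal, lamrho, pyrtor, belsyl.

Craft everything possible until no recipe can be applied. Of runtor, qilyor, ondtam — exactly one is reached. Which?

runtor

Using R2, pyrtor and vorhal make sabxan.
sabxan → runtor (R1).
No rule produces qilyor, and it is not given. ondtam would need yulule and yulsel (R4), but yulule is never obtained.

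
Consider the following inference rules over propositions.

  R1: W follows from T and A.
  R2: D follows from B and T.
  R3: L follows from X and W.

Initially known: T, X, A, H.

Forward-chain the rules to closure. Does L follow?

Yes

From T and A, R1 gives W.
From X and W, R3 gives L.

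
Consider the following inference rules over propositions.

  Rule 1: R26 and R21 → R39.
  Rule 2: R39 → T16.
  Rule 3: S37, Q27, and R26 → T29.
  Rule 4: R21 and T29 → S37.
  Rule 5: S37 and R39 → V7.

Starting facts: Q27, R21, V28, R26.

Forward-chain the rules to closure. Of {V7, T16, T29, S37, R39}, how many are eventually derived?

2

R26 and R21 hold, so R39 follows (Rule 1).
R39 holds, so T16 follows (Rule 2).
V7 would need S37 and R39 (Rule 5), but S37 is never established.
T16: reached.
T29 would need S37, Q27, and R26 (Rule 3), but S37 is never established.
S37 would need R21 and T29 (Rule 4), but T29 is never established.
R39: reached.
Reached: T16 and R39 — 2 of the 5.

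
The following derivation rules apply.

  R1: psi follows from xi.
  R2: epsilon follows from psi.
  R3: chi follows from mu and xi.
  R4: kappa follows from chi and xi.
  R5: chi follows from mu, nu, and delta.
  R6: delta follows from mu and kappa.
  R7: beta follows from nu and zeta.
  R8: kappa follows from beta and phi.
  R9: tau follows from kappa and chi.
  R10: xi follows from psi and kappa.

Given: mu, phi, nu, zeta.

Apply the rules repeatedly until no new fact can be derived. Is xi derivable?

xi would need psi and kappa (R10), but psi is never established.

No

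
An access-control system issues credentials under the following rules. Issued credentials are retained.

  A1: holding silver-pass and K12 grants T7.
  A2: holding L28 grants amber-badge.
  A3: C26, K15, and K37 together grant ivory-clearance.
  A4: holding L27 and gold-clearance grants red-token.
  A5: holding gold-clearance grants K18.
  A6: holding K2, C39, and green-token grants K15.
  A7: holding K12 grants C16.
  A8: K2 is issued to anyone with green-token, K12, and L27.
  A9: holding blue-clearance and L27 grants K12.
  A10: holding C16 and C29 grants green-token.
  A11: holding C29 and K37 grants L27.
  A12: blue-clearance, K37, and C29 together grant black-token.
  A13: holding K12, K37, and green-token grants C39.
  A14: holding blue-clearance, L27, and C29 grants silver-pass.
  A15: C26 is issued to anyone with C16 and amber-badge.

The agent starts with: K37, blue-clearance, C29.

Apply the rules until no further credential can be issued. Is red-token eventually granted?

No

red-token would need L27 and gold-clearance (A4), but gold-clearance is never granted.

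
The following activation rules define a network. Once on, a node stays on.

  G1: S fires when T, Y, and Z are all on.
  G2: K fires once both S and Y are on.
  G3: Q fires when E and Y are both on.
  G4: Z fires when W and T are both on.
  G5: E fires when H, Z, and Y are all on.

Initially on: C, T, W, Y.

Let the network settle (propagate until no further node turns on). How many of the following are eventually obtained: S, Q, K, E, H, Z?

W and T are on, so Z fires (G4).
G1: T, Y, and Z on → S on.
S and Y are on, so K fires (G2).
S: reached.
Q would need E and Y (G3), but E never turns on.
K: reached.
E would need H, Z, and Y (G5), but H never turns on.
No rule produces H, and it is not given.
Z: reached.
Reached: S, K, and Z — 3 of the 6.

3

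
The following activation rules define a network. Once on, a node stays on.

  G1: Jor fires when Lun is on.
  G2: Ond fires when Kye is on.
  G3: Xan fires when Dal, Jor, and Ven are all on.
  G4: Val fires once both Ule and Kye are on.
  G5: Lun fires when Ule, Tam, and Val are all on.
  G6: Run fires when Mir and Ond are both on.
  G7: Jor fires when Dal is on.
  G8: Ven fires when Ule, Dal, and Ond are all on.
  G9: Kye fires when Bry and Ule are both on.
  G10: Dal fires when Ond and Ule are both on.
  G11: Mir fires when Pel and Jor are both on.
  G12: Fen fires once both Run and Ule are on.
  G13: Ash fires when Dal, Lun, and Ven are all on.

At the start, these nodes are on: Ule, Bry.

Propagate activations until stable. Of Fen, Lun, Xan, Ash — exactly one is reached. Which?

Bry and Ule are on, so Kye fires (G9).
Kye is on, so Ond fires (G2).
Ond and Ule are on, so Dal fires (G10).
G7: Dal on → Jor on.
Ule, Dal, and Ond are on, so Ven fires (G8).
G3: Dal, Jor, and Ven on → Xan on.
Ash would need Dal, Lun, and Ven (G13), but Lun never turns on. Fen would need Run and Ule (G12), but Run never turns on. Lun would need Ule, Tam, and Val (G5), but Tam never turns on.

Xan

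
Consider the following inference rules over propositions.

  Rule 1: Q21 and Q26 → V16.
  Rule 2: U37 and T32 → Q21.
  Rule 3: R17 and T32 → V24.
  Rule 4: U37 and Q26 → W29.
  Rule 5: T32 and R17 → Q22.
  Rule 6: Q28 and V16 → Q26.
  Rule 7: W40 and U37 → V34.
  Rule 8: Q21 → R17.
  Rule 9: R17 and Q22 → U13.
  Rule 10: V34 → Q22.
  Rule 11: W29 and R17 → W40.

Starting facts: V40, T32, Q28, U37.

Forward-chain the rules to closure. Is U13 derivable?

U37 and T32 hold, so Q21 follows (Rule 2).
From Q21, Rule 8 gives R17.
T32 and R17 hold, so Q22 follows (Rule 5).
R17 and Q22 hold, so U13 follows (Rule 9).

Yes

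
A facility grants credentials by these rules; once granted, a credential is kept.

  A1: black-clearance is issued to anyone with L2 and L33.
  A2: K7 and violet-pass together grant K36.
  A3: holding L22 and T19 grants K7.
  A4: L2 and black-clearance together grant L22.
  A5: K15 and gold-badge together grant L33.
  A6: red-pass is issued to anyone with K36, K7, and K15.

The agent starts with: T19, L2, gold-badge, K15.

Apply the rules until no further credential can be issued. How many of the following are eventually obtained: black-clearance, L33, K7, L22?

Holding K15 and gold-badge grants L33 (A5).
Holding L2 and L33 grants black-clearance (A1).
Holding L2 and black-clearance grants L22 (A4).
Holding L22 and T19 grants K7 (A3).
black-clearance: reached.
L33: reached.
K7: reached.
L22: reached.
All 4 are reached.

4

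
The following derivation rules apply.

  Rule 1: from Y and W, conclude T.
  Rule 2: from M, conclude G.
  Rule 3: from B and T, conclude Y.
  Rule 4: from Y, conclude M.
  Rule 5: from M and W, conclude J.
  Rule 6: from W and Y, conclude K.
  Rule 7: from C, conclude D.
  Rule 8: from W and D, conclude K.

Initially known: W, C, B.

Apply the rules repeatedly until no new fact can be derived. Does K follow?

From C, Rule 7 gives D.
From W and D, Rule 8 gives K.

Yes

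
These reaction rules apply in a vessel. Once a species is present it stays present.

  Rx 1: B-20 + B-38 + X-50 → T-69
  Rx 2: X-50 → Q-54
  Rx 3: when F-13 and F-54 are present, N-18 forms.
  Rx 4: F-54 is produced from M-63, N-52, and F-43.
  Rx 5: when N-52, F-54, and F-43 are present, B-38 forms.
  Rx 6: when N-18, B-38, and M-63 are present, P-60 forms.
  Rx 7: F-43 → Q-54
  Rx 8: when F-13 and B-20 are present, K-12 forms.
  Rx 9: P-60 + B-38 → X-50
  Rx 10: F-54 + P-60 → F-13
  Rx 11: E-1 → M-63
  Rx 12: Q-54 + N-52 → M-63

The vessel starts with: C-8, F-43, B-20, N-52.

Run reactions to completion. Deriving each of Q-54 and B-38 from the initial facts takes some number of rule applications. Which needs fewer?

Q-54: F-43 present → Q-54 forms (Rx 7). [1 rule application]
B-38: F-43 present → Q-54 forms (Rx 7). Q-54 and N-52 present → M-63 forms (Rx 12). M-63, N-52, and F-43 present → F-54 forms (Rx 4). N-52, F-54, and F-43 present → B-38 forms (Rx 5). [4 rule applications]
Q-54 needs fewer.

Q-54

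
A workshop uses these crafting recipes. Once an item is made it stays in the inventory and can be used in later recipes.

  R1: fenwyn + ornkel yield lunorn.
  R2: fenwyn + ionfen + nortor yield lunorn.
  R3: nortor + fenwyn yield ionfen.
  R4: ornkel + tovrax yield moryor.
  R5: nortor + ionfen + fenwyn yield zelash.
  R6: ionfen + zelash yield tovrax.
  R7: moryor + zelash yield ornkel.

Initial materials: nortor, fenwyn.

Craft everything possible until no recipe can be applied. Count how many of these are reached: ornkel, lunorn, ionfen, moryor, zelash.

nortor + fenwyn → ionfen (R3).
fenwyn + ionfen + nortor → lunorn (R2).
nortor + ionfen + fenwyn → zelash (R5).
ornkel would need moryor and zelash (R7), but moryor is never obtained.
lunorn: reached.
ionfen: reached.
moryor would need ornkel and tovrax (R4), but ornkel is never obtained.
zelash: reached.
Reached: lunorn, ionfen, and zelash — 3 of the 5.

3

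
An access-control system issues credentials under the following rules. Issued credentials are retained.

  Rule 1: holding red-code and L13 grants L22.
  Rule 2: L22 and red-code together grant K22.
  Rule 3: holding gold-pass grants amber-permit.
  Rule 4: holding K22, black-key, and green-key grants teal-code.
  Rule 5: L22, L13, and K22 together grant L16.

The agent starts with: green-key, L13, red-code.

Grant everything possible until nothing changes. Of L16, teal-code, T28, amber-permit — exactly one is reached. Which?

Holding red-code and L13 grants L22 (Rule 1).
Holding L22 and red-code grants K22 (Rule 2).
Holding L22, L13, and K22 grants L16 (Rule 5).
teal-code would need K22, black-key, and green-key (Rule 4), but black-key is never granted. amber-permit would need gold-pass (Rule 3), but gold-pass is never granted. No rule produces T28, and it is not given.

L16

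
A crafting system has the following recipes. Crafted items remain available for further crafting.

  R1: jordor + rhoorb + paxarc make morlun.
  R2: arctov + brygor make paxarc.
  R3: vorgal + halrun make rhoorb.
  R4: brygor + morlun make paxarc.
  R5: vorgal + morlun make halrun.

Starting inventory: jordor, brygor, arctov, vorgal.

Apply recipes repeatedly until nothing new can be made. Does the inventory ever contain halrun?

halrun would need vorgal and morlun (R5), but morlun is never obtained.

No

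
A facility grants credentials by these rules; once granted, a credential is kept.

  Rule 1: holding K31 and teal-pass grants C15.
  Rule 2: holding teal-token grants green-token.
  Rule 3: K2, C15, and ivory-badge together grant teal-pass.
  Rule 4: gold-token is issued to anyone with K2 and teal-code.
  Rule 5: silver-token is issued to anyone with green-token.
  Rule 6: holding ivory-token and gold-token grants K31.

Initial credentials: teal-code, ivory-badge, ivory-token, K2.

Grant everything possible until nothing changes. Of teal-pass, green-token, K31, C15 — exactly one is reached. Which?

K31

Holding K2 and teal-code grants gold-token (Rule 4).
Holding ivory-token and gold-token grants K31 (Rule 6).
green-token would need teal-token (Rule 2), but teal-token is never granted. teal-pass would need K2, C15, and ivory-badge (Rule 3), but C15 is never granted. C15 would need K31 and teal-pass (Rule 1), but teal-pass is never granted.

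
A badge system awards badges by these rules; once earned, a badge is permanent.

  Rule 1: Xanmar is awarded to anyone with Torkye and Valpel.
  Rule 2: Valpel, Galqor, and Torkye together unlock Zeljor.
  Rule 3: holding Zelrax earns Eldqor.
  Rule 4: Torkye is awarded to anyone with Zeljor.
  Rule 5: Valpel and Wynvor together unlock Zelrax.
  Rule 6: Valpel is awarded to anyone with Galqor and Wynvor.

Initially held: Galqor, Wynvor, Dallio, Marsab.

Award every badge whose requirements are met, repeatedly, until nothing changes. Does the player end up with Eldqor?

With Galqor and Wynvor, Valpel is earned (Rule 6).
With Valpel and Wynvor, Zelrax is earned (Rule 5).
With Zelrax, Eldqor is earned (Rule 3).

Yes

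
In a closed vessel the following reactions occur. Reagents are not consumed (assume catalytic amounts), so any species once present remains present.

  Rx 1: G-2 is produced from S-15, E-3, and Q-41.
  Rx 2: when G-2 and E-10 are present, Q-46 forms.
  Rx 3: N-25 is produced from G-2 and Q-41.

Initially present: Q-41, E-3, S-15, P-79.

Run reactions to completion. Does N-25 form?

S-15, E-3, and Q-41 present → G-2 forms (Rx 1).
G-2 and Q-41 present → N-25 forms (Rx 3).

Yes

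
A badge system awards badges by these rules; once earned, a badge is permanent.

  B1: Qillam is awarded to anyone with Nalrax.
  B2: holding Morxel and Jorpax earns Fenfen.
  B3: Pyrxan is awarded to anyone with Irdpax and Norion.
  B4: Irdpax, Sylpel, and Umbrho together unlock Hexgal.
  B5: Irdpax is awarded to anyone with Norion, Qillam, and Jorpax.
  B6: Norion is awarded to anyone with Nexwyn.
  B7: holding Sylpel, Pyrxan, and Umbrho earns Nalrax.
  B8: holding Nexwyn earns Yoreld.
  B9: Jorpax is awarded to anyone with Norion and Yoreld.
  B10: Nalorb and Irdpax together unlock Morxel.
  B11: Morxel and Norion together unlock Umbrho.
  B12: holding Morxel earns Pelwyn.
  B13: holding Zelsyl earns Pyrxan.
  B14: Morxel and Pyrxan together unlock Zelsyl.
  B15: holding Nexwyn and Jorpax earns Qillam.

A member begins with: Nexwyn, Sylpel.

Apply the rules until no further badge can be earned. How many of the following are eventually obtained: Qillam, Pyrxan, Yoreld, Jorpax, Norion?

5

With Nexwyn, Yoreld is earned (B8).
With Nexwyn, Norion is earned (B6).
With Norion and Yoreld, Jorpax is earned (B9).
With Nexwyn and Jorpax, Qillam is earned (B15).
With Norion, Qillam, and Jorpax, Irdpax is earned (B5).
With Irdpax and Norion, Pyrxan is earned (B3).
Qillam: reached.
Pyrxan: reached.
Yoreld: reached.
Jorpax: reached.
Norion: reached.
All 5 are reached.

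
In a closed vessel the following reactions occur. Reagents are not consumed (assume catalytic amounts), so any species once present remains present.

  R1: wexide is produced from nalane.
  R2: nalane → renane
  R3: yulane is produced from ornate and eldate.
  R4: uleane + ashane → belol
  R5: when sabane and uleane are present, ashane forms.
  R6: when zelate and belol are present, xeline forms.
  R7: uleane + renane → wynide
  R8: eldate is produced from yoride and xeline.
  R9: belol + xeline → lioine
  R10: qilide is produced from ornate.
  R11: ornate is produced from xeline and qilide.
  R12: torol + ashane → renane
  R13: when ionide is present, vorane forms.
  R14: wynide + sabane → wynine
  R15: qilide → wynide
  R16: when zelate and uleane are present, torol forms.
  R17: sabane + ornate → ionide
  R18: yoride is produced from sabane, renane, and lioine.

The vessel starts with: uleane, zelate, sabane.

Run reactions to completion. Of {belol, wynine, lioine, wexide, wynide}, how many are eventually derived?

4

zelate and uleane present → torol forms (R16).
sabane and uleane present → ashane forms (R5).
uleane and ashane present → belol forms (R4).
torol and ashane present → renane forms (R12).
zelate and belol present → xeline forms (R6).
uleane and renane present → wynide forms (R7).
wynide and sabane present → wynine forms (R14).
belol and xeline present → lioine forms (R9).
belol: reached.
wynine: reached.
lioine: reached.
wexide would need nalane (R1), but nalane never forms.
wynide: reached.
Reached: belol, wynine, lioine, and wynide — 4 of the 5.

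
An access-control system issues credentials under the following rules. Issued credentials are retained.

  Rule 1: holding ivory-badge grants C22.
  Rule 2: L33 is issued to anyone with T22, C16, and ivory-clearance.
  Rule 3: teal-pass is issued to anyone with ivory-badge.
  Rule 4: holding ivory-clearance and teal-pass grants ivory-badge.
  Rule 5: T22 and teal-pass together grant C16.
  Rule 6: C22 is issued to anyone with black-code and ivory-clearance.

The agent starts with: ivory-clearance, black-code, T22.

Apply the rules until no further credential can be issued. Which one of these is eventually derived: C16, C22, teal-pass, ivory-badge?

Holding black-code and ivory-clearance grants C22 (Rule 6).
ivory-badge would need ivory-clearance and teal-pass (Rule 4), but teal-pass is never granted. C16 would need T22 and teal-pass (Rule 5), but teal-pass is never granted. teal-pass would need ivory-badge (Rule 3), but ivory-badge is never granted.

C22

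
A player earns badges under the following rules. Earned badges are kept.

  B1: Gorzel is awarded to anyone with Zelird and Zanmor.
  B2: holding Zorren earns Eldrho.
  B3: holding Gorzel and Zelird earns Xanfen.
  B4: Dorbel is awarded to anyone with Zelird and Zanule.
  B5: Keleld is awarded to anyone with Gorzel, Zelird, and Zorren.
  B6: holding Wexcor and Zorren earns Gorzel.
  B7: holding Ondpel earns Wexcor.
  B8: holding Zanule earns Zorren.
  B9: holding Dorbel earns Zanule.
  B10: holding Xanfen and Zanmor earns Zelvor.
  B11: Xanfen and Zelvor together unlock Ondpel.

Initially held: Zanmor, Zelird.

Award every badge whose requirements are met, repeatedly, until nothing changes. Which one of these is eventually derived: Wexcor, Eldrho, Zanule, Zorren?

With Zelird and Zanmor, Gorzel is earned (B1).
With Gorzel and Zelird, Xanfen is earned (B3).
With Xanfen and Zanmor, Zelvor is earned (B10).
With Xanfen and Zelvor, Ondpel is earned (B11).
With Ondpel, Wexcor is earned (B7).
Zorren would need Zanule (B8), but Zanule is never earned. Eldrho would need Zorren (B2), but Zorren is never earned. Zanule would need Dorbel (B9), but Dorbel is never earned.

Wexcor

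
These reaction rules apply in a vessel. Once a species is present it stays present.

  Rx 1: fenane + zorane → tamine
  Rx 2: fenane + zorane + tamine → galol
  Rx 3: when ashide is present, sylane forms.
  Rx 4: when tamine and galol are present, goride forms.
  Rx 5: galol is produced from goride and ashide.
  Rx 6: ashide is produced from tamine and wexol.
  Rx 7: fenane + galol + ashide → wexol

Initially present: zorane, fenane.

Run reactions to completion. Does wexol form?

wexol would need fenane, galol, and ashide (Rx 7), but ashide never forms.

No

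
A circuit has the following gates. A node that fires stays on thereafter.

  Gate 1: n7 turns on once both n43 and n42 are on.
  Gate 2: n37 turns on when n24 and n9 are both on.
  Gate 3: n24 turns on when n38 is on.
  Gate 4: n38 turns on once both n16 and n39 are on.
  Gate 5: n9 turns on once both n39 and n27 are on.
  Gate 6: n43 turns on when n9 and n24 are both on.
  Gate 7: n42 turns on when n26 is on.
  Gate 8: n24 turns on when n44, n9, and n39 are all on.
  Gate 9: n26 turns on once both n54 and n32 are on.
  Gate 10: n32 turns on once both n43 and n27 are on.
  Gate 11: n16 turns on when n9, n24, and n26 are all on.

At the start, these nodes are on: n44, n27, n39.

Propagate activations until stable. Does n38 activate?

n38 would need n16 and n39 (Gate 4), but n16 never turns on.

No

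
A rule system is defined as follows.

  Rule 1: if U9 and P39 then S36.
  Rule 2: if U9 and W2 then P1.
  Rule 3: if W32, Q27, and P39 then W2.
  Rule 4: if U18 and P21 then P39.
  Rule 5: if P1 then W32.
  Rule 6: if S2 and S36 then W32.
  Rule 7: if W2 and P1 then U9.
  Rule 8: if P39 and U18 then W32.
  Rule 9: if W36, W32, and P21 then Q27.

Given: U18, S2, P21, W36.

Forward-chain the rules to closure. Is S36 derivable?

S36 would need U9 and P39 (Rule 1), but U9 is never established.

No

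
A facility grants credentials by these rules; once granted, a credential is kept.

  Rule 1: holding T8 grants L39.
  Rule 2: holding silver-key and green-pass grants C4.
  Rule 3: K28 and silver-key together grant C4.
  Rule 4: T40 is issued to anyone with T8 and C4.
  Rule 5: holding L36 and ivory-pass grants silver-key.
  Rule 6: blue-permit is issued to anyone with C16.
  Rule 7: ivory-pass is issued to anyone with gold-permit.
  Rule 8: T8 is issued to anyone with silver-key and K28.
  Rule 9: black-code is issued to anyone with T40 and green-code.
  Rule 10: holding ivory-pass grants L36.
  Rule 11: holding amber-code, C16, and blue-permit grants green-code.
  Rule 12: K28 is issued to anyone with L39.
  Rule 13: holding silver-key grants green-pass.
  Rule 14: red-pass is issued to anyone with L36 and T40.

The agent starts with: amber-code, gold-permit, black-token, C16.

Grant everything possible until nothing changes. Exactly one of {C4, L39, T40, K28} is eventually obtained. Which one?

Holding gold-permit grants ivory-pass (Rule 7).
Holding ivory-pass grants L36 (Rule 10).
Holding L36 and ivory-pass grants silver-key (Rule 5).
Holding silver-key grants green-pass (Rule 13).
Holding silver-key and green-pass grants C4 (Rule 2).
L39 would need T8 (Rule 1), but T8 is never granted. K28 would need L39 (Rule 12), but L39 is never granted. T40 would need T8 and C4 (Rule 4), but T8 is never granted.

C4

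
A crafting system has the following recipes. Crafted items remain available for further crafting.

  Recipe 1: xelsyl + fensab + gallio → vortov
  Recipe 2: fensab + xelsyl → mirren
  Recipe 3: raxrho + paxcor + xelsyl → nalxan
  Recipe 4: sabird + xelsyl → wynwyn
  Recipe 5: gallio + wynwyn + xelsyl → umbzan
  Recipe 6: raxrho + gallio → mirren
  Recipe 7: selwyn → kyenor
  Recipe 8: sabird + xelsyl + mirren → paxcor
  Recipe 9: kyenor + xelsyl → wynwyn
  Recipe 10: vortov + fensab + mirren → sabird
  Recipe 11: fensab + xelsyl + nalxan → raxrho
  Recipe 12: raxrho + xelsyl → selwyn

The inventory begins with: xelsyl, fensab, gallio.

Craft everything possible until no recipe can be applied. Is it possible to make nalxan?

nalxan would need raxrho, paxcor, and xelsyl (Recipe 3), but raxrho is never obtained.

No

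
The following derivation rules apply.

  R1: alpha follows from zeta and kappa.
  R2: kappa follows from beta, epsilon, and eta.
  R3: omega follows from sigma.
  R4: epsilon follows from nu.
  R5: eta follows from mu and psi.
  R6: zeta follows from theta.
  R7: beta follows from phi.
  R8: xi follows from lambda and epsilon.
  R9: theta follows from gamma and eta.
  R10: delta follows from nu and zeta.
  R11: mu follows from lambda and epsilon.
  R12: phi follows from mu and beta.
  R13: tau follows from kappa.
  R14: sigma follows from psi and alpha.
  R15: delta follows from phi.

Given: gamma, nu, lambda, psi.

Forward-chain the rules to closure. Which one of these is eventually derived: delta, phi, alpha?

delta

nu holds, so epsilon follows (R4).
From lambda and epsilon, R11 gives mu.
mu and psi hold, so eta follows (R5).
From gamma and eta, R9 gives theta.
From theta, R6 gives zeta.
From nu and zeta, R10 gives delta.
phi would need mu and beta (R12), but beta is never established. alpha would need zeta and kappa (R1), but kappa is never established.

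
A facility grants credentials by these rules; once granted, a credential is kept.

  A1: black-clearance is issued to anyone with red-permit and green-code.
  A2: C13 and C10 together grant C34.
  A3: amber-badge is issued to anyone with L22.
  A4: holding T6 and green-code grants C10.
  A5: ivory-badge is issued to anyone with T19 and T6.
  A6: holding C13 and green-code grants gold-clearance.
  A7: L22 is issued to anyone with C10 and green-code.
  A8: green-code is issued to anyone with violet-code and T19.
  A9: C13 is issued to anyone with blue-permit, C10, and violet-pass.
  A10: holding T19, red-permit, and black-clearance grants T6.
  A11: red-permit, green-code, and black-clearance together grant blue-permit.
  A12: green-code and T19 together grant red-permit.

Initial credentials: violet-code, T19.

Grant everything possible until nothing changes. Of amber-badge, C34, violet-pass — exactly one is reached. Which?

amber-badge

Holding violet-code and T19 grants green-code (A8).
Holding green-code and T19 grants red-permit (A12).
Holding red-permit and green-code grants black-clearance (A1).
Holding T19, red-permit, and black-clearance grants T6 (A10).
Holding T6 and green-code grants C10 (A4).
Holding C10 and green-code grants L22 (A7).
Holding L22 grants amber-badge (A3).
No rule produces violet-pass, and it is not given. C34 would need C13 and C10 (A2), but C13 is never granted.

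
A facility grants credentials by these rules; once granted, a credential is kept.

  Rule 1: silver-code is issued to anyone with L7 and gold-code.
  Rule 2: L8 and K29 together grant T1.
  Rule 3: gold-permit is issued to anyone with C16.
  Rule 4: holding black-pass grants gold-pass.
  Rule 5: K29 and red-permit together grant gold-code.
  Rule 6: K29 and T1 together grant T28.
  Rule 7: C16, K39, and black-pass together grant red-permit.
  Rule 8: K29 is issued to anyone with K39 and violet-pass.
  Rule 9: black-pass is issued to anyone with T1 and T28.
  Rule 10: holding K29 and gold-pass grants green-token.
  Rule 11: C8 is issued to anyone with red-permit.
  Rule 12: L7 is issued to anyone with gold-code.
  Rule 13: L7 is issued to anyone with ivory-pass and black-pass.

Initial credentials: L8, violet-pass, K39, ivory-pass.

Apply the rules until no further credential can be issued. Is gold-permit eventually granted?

No

gold-permit would need C16 (Rule 3), but C16 is never granted.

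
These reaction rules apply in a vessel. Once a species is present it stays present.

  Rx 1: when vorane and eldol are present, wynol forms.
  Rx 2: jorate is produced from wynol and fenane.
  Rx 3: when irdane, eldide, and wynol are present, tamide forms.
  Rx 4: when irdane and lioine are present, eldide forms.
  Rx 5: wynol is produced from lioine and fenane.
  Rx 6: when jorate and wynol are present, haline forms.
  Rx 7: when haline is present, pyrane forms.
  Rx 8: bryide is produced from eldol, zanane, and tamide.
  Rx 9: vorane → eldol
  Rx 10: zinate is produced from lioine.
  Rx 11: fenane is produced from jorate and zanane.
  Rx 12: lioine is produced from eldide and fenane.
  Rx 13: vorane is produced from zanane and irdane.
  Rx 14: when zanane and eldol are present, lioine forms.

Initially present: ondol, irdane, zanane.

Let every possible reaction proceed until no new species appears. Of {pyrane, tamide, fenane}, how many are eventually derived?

1

zanane and irdane present → vorane forms (Rx 13).
vorane present → eldol forms (Rx 9).
vorane and eldol present → wynol forms (Rx 1).
zanane and eldol present → lioine forms (Rx 14).
irdane and lioine present → eldide forms (Rx 4).
irdane, eldide, and wynol present → tamide forms (Rx 3).
pyrane would need haline (Rx 7), but haline never forms.
tamide: reached.
fenane would need jorate and zanane (Rx 11), but jorate never forms.
Reached: tamide — 1 of the 3.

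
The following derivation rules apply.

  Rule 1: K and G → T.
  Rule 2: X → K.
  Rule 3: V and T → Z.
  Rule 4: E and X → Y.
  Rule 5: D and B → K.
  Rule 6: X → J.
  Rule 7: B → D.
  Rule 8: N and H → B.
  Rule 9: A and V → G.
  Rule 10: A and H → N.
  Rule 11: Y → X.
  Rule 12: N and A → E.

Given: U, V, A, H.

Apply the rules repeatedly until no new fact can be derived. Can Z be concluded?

Yes

From A and V, Rule 9 gives G.
A and H hold, so N follows (Rule 10).
From N and H, Rule 8 gives B.
B holds, so D follows (Rule 7).
D and B hold, so K follows (Rule 5).
K and G hold, so T follows (Rule 1).
From V and T, Rule 3 gives Z.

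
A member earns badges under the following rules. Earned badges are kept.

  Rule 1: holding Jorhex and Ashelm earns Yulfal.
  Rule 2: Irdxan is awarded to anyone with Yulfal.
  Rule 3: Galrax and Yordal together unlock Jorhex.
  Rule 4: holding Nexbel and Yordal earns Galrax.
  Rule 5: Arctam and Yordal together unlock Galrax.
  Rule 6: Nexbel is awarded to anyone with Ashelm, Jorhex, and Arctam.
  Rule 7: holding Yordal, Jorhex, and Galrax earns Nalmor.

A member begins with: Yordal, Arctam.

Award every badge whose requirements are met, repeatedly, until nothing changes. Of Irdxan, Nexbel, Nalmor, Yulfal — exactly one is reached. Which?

With Arctam and Yordal, Galrax is earned (Rule 5).
With Galrax and Yordal, Jorhex is earned (Rule 3).
With Yordal, Jorhex, and Galrax, Nalmor is earned (Rule 7).
Yulfal would need Jorhex and Ashelm (Rule 1), but Ashelm is never earned. Irdxan would need Yulfal (Rule 2), but Yulfal is never earned. Nexbel would need Ashelm, Jorhex, and Arctam (Rule 6), but Ashelm is never earned.

Nalmor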